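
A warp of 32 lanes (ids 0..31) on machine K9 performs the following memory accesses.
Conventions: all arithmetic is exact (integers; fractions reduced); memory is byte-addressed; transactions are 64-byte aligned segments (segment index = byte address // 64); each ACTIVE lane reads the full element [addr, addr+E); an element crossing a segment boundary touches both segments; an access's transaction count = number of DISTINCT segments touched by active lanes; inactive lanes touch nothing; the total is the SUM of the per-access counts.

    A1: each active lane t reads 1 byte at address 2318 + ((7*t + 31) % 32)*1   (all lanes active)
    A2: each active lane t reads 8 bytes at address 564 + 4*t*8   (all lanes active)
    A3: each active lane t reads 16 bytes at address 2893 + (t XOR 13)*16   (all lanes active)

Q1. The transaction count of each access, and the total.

A1: 1 transaction
A2: 17 transactions
A3: 9 transactions

Answer: 1,17,9; total 27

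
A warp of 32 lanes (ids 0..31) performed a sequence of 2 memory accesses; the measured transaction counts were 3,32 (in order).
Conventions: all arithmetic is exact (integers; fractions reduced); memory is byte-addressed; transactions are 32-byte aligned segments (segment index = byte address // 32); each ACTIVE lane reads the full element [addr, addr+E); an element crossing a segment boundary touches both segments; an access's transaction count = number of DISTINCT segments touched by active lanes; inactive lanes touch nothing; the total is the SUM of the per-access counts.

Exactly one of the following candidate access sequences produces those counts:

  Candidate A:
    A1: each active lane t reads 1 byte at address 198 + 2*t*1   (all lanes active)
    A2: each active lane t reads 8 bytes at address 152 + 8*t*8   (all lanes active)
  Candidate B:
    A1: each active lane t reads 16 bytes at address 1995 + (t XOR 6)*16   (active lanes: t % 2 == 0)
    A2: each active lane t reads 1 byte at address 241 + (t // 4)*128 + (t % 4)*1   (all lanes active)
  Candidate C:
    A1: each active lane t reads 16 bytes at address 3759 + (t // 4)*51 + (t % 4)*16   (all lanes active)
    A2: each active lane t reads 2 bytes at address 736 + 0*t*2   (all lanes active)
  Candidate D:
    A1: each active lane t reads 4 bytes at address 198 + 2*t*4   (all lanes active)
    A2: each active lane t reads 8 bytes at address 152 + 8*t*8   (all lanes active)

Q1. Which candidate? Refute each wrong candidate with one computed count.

B: A1 gives 16 transactions, not 3
C: A1 gives 14 transactions, not 3
D: A1 gives 9 transactions, not 3
A: all counts match (3,32)

Answer: A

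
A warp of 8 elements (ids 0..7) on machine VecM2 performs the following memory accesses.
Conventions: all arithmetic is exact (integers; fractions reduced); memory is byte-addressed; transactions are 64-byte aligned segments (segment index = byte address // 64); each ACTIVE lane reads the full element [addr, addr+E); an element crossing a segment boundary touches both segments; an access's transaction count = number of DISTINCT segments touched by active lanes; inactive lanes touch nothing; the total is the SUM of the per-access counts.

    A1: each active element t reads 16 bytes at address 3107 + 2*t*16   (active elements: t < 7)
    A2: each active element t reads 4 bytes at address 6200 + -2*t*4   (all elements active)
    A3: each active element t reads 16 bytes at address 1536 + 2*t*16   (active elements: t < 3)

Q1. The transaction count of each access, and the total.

A1: 4 transactions
A2: 1 transaction
A3: 2 transactions

Answer: 4,1,2; total 7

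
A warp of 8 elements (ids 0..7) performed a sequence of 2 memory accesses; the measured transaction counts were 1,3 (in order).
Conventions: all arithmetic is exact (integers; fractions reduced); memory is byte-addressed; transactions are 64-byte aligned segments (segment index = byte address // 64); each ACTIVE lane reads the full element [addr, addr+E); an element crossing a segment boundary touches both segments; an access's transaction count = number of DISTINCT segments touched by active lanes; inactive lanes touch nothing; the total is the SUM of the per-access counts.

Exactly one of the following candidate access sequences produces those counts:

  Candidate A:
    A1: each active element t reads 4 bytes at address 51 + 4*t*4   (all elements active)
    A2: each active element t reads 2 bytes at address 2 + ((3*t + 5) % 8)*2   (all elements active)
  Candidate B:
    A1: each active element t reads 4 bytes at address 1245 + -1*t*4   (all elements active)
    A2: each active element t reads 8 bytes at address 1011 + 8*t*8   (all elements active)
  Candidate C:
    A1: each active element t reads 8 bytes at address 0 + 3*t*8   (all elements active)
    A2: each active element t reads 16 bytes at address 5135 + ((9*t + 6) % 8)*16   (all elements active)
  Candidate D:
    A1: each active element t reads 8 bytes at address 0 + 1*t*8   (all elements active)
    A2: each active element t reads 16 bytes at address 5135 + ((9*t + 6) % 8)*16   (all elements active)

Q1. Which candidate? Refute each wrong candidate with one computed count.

A: A1 gives 3 transactions, not 1
B: A2 gives 8 transactions, not 3
C: A1 gives 3 transactions, not 1
D: all counts match (1,3)

Answer: D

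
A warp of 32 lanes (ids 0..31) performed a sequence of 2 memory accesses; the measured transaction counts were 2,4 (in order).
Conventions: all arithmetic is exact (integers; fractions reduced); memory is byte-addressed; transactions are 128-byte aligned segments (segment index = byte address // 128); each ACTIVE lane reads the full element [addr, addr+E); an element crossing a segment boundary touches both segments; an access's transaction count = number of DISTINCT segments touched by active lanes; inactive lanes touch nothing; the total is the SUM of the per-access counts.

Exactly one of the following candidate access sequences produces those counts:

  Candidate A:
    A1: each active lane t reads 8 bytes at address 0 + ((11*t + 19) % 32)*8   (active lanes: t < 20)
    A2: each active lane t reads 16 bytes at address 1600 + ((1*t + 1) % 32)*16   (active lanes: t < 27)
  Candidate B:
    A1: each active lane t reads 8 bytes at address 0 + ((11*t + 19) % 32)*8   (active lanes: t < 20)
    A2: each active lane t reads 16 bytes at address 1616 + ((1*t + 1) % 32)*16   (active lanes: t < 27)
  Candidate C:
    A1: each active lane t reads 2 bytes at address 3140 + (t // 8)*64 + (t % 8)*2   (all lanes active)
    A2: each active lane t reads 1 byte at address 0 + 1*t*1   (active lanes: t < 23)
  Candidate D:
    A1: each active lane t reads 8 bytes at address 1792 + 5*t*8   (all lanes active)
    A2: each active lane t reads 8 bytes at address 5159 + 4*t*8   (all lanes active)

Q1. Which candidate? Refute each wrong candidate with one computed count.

B: A2 gives 5 transactions, not 4
C: A1 gives 3 transactions, not 2
D: A1 gives 10 transactions, not 2
A: all counts match (2,4)

Answer: A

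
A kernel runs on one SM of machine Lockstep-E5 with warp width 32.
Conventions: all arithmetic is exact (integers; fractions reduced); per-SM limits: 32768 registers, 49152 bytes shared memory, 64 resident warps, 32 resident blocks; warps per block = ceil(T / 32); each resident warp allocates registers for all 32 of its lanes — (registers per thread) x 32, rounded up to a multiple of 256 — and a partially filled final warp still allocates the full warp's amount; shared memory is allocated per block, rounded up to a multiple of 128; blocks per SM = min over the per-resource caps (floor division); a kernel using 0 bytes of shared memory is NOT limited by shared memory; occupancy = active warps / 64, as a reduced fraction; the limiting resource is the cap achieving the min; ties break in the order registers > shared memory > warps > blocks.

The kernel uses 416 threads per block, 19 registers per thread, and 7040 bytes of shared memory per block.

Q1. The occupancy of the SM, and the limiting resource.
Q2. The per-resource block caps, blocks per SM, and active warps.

Answer: occupancy 39/64, limited by registers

registers: 3 blocks
shared memory: 6 blocks
warps: 4 blocks
blocks: 32 blocks

Answer: 3 blocks, 39 active warps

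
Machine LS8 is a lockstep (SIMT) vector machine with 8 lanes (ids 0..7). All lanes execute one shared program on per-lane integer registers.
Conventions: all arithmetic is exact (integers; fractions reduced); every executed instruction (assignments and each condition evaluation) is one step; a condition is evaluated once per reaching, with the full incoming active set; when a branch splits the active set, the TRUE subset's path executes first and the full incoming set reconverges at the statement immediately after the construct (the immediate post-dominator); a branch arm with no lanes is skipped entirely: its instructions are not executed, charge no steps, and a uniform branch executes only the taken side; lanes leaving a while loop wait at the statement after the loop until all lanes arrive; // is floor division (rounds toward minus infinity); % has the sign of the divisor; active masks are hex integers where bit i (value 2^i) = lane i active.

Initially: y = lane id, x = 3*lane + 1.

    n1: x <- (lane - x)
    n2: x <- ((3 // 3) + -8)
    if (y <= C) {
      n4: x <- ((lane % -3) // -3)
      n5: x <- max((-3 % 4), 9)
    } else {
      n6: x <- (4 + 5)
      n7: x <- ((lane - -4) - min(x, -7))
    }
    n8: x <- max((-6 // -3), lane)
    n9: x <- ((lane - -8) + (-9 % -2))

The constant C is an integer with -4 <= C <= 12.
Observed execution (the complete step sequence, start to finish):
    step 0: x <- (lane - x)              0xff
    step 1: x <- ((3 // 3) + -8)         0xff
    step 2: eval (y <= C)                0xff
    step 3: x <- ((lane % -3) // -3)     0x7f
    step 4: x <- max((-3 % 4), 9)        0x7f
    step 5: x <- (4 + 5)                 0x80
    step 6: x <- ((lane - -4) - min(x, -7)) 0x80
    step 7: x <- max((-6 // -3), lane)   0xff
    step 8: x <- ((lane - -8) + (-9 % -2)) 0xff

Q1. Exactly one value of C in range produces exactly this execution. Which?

Answer: C = 6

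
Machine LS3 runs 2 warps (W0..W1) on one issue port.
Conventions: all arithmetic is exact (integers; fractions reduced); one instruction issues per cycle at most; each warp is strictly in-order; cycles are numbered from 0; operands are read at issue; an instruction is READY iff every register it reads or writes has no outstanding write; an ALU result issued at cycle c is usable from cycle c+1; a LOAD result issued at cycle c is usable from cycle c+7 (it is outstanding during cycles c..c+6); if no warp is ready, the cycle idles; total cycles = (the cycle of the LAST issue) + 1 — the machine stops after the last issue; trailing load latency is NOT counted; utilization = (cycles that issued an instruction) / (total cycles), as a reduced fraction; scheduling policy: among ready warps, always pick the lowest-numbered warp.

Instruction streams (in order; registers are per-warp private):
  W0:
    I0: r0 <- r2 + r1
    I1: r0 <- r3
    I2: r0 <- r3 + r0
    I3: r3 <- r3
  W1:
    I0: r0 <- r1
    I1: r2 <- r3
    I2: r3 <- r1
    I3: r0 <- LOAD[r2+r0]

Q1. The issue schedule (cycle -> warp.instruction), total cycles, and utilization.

cycle 0: W0.I0
cycle 1: W0.I1
cycle 2: W0.I2
cycle 3: W0.I3
cycle 4: W1.I0
cycle 5: W1.I1
cycle 6: W1.I2
cycle 7: W1.I3

Answer: 8 cycles, utilization 1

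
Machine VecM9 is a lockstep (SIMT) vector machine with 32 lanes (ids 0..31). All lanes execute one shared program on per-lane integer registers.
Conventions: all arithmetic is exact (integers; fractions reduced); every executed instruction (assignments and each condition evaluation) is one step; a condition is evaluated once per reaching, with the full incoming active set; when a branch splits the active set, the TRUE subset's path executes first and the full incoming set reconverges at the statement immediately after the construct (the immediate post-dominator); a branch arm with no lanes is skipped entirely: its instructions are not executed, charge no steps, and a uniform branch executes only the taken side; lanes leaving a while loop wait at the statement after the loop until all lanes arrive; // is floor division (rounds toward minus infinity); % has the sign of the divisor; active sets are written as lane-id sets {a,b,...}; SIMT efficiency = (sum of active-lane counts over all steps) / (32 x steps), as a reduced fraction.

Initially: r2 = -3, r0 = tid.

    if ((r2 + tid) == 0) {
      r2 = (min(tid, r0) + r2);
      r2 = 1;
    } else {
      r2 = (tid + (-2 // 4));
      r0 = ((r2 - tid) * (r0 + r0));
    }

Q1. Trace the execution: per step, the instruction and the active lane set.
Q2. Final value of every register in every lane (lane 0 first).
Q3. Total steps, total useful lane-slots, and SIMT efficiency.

step 0: eval ((r2 + tid) == 0)       {0,1,2,3,4,5,6,7,8,9,10,11,12,13,14,15,16,17,18,19,20,21,22,23,24,25,26,27,28,29,30,31}
step 1: r2 <- (min(tid, r0) + r2)    {3}
step 2: r2 <- 1                      {3}
step 3: r2 <- (tid + (-2 // 4))      {0,1,2,4,5,6,7,8,9,10,11,12,13,14,15,16,17,18,19,20,21,22,23,24,25,26,27,28,29,30,31}
step 4: r0 <- ((r2 - tid) * (r0 + r0)) {0,1,2,4,5,6,7,8,9,10,11,12,13,14,15,16,17,18,19,20,21,22,23,24,25,26,27,28,29,30,31}

Answer: 5 steps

r2: -1,0,1,1,3,4,5,6,7,8,9,10,11,12,13,14,15,16,17,18,19,20,21,22,23,24,25,26,27,28,29,30
r0: 0,-2,-4,3,-8,-10,-12,-14,-16,-18,-20,-22,-24,-26,-28,-30,-32,-34,-36,-38,-40,-42,-44,-46,-48,-50,-52,-54,-56,-58,-60,-62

steps = 5; useful = 96; efficiency = 96/160 = 3/5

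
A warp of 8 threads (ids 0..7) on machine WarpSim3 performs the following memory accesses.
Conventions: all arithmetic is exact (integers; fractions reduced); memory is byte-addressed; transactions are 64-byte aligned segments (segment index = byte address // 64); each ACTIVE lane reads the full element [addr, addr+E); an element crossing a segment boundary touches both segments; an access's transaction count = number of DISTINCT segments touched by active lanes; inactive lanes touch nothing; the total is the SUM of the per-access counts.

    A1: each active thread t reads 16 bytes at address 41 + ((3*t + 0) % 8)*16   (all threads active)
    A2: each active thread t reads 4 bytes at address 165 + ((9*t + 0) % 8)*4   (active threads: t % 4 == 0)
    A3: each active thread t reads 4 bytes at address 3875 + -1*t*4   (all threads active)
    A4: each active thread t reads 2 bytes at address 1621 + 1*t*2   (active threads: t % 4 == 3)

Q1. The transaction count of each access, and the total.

A1: 3 transactions
A2: 1 transaction
A3: 1 transaction
A4: 1 transaction

Answer: 3,1,1,1; total 6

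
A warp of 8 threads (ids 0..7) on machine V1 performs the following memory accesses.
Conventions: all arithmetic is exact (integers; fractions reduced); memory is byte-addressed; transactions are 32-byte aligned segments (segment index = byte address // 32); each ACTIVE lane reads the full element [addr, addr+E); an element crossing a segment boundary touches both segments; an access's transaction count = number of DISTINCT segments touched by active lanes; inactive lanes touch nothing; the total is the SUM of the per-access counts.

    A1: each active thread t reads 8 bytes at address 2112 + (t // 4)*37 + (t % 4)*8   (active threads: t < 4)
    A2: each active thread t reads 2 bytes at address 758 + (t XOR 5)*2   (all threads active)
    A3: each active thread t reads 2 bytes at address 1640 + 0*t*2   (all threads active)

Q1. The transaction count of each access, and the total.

A1: 1 transaction
A2: 2 transactions
A3: 1 transaction

Answer: 1,2,1; total 4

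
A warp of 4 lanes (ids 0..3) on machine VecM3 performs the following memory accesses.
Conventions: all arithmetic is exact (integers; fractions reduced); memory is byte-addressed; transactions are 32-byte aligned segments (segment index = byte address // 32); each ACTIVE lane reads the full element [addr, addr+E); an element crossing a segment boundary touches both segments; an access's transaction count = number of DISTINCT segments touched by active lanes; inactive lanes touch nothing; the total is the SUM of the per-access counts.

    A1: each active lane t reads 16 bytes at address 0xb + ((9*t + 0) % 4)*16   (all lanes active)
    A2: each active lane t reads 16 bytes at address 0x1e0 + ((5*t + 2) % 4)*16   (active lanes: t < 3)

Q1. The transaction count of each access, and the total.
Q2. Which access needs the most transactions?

A1: 3 transactions
A2: 2 transactions

Answer: 3,2; total 5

Answer: A1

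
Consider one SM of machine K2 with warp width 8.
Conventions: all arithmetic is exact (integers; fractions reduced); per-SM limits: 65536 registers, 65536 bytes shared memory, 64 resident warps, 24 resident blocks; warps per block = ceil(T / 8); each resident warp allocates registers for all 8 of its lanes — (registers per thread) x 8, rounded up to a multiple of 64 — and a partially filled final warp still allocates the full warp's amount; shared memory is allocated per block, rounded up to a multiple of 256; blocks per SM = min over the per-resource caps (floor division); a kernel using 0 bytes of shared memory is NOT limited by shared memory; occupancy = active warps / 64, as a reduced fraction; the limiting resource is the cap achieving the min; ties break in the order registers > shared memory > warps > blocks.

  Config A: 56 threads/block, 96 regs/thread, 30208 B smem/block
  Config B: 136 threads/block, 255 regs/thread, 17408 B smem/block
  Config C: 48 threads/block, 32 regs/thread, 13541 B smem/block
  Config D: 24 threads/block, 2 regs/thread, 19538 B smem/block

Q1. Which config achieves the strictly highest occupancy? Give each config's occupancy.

occupancies: A 7/32, B 17/64, C 3/8, D 9/64

Answer: C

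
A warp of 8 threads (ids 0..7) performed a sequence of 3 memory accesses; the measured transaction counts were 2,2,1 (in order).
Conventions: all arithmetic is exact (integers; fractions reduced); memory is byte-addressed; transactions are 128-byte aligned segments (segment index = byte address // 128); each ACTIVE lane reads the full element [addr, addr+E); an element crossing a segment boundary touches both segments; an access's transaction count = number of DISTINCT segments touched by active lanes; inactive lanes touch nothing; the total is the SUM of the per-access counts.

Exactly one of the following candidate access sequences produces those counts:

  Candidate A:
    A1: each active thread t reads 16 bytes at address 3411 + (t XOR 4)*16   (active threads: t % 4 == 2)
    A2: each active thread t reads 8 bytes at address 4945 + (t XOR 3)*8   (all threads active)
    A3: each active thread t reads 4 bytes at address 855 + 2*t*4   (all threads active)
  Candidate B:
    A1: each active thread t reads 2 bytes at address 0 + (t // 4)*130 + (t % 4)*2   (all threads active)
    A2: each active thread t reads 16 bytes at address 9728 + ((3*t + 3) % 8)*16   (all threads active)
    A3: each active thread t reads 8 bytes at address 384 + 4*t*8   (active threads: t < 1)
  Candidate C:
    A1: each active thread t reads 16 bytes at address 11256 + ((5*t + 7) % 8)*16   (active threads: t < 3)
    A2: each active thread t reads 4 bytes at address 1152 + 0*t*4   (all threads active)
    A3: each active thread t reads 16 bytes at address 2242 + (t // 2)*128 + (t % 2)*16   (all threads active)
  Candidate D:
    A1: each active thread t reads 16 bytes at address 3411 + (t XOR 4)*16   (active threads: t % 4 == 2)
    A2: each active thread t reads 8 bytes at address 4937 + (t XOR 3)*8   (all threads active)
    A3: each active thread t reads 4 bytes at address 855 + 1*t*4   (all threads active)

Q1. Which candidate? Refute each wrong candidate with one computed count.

A: A3 gives 2 transactions, not 1
B: A2 gives 1 transaction, not 2
C: A1 gives 1 transaction, not 2
D: all counts match (2,2,1)

Answer: D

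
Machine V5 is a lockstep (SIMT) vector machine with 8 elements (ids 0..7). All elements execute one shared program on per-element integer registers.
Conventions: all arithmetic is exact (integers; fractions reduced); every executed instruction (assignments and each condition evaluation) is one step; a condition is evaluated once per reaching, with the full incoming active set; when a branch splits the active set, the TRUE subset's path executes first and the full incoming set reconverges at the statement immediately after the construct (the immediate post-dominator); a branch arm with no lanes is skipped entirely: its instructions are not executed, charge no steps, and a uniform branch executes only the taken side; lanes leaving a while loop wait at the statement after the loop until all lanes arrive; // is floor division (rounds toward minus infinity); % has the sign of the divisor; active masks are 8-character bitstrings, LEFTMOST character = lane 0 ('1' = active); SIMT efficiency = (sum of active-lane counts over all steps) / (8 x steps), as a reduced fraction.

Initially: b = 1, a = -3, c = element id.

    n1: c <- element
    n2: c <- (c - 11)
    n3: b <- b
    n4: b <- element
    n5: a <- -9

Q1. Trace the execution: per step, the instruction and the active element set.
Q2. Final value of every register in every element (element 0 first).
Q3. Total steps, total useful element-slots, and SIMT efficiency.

step 0: c <- element                 11111111
step 1: c <- (c - 11)                11111111
step 2: b <- b                       11111111
step 3: b <- element                 11111111
step 4: a <- -9                      11111111

Answer: 5 steps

b: 0,1,2,3,4,5,6,7
a: -9,-9,-9,-9,-9,-9,-9,-9
c: -11,-10,-9,-8,-7,-6,-5,-4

steps = 5; useful = 40; efficiency = 40/40 = 1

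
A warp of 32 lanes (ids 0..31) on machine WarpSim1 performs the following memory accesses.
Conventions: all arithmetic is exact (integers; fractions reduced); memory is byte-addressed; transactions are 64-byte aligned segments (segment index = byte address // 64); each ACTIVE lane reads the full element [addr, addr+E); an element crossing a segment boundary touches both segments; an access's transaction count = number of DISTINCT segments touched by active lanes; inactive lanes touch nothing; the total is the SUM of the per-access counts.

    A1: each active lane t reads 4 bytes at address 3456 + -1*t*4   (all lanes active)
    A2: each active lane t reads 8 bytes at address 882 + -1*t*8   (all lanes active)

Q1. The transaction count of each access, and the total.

A1: 3 transactions
A2: 5 transactions

Answer: 3,5; total 8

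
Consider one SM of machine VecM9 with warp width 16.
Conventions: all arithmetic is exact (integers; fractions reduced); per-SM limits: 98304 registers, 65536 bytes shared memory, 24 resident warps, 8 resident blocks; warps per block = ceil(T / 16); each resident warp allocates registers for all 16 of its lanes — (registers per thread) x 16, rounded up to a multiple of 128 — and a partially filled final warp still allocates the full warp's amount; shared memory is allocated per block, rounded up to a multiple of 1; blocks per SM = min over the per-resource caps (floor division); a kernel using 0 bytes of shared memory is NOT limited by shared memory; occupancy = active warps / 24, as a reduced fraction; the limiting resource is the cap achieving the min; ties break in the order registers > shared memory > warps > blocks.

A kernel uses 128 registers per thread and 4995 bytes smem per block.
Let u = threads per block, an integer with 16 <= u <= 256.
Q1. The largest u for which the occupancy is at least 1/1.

Answer: u = 192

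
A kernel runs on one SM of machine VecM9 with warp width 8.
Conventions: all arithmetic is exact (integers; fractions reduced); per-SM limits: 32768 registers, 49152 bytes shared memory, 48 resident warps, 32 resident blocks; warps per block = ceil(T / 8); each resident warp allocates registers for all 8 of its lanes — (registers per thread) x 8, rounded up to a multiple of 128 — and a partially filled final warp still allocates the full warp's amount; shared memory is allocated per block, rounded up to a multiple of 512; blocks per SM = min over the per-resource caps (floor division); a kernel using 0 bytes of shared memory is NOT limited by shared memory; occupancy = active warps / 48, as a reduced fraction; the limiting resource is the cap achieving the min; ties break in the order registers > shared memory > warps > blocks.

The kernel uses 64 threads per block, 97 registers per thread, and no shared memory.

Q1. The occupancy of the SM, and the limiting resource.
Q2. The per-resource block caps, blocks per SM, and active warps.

Answer: occupancy 2/3, limited by registers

registers: 4 blocks
shared memory: no limit (kernel uses none)
warps: 6 blocks
blocks: 32 blocks

Answer: 4 blocks, 32 active warps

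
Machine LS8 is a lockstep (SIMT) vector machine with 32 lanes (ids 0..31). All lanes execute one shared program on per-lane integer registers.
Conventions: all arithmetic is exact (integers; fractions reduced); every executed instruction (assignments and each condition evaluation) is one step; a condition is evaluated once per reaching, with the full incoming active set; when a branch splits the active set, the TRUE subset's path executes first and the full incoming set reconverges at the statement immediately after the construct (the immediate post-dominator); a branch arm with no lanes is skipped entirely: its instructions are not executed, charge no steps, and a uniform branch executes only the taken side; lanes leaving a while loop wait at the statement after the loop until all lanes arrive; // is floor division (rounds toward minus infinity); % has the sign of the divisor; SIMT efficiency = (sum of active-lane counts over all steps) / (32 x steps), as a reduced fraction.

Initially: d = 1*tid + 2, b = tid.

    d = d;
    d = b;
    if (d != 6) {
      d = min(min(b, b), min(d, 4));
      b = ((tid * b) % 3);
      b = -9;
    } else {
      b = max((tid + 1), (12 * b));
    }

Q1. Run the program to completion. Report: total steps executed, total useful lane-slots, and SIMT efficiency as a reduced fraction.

Answer: 7 steps, 190 useful, 95/112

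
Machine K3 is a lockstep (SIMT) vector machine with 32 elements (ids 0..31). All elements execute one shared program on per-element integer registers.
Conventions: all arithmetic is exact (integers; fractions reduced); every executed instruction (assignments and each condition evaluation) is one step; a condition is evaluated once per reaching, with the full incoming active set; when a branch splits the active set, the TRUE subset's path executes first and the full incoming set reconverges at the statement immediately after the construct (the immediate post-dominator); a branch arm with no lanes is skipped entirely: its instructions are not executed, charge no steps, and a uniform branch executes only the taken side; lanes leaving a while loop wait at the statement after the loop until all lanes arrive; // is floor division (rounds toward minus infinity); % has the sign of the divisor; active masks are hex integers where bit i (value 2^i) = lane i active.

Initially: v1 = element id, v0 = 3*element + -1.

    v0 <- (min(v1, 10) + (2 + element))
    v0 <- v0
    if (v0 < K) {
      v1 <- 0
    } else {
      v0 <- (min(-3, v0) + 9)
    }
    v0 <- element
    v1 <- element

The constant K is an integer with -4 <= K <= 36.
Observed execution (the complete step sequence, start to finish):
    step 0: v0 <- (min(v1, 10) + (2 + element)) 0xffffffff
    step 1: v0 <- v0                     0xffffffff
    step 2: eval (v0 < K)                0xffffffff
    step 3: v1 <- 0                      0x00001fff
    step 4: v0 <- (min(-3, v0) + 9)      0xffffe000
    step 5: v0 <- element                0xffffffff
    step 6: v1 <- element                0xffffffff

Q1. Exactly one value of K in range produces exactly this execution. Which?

Answer: K = 25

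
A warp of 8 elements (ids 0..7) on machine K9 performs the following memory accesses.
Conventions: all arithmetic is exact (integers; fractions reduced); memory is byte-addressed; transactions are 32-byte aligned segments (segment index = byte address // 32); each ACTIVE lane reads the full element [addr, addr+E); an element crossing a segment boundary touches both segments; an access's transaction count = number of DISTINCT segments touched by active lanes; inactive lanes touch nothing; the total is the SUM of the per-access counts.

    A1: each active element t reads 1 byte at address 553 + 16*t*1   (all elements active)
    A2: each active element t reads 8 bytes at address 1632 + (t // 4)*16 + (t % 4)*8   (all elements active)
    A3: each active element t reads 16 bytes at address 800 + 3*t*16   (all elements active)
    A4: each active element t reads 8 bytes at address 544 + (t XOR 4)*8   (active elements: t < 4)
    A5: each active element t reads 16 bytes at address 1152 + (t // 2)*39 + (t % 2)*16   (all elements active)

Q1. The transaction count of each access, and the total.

A1: 4 transactions
A2: 2 transactions
A3: 8 transactions
A4: 1 transaction
A5: 5 transactions

Answer: 4,2,8,1,5; total 20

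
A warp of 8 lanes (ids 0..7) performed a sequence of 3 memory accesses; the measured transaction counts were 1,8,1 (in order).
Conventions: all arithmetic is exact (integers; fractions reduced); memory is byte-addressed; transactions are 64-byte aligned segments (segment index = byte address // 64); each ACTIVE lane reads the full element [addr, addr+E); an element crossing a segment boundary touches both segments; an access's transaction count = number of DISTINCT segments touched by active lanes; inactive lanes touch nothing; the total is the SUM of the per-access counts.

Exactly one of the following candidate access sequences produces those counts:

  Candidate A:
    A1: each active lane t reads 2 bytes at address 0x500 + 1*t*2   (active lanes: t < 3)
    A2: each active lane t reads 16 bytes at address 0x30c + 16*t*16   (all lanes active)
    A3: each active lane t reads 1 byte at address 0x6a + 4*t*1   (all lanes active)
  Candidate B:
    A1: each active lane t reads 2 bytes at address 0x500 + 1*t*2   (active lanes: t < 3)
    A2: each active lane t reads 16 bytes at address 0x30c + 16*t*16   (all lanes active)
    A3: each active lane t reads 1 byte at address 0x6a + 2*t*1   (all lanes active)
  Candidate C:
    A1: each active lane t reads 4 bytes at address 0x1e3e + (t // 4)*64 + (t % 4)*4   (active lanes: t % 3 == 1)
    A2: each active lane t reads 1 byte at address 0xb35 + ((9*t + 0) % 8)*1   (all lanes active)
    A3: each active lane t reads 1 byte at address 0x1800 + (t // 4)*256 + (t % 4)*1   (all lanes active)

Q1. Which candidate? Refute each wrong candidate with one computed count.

A: A3 gives 2 transactions, not 1
C: A1 gives 2 transactions, not 1
B: all counts match (1,8,1)

Answer: B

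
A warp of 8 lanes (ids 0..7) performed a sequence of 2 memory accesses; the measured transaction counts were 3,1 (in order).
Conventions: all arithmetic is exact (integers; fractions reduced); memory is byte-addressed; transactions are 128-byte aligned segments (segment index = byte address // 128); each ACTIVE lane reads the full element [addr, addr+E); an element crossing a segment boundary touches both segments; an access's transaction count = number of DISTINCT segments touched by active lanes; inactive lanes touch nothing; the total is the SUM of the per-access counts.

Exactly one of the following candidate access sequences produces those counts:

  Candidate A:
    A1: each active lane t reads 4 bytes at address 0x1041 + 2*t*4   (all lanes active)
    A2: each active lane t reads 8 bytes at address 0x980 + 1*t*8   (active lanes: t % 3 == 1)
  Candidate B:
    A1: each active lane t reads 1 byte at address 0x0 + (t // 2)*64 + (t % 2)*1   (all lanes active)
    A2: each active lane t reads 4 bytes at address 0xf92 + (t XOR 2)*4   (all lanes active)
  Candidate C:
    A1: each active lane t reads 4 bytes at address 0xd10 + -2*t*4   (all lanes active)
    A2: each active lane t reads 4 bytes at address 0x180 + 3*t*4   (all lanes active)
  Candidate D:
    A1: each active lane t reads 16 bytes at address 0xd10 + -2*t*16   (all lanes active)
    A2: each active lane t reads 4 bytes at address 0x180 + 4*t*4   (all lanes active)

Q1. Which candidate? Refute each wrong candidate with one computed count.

A: A1 gives 1 transaction, not 3
B: A1 gives 2 transactions, not 3
C: A1 gives 2 transactions, not 3
D: all counts match (3,1)

Answer: D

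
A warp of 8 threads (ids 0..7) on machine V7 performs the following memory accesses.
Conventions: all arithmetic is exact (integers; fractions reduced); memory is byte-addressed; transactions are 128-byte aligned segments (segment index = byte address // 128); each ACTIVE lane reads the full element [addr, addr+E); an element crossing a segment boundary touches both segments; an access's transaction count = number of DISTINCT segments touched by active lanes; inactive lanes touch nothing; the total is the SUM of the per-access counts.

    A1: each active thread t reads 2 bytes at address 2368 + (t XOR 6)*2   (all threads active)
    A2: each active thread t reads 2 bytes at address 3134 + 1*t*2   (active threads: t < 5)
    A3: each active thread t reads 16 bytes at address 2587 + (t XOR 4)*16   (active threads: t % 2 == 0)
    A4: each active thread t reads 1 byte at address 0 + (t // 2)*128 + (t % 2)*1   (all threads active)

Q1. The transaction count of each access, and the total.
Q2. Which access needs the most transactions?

A1: 1 transaction
A2: 1 transaction
A3: 2 transactions
A4: 4 transactions

Answer: 1,1,2,4; total 8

Answer: A4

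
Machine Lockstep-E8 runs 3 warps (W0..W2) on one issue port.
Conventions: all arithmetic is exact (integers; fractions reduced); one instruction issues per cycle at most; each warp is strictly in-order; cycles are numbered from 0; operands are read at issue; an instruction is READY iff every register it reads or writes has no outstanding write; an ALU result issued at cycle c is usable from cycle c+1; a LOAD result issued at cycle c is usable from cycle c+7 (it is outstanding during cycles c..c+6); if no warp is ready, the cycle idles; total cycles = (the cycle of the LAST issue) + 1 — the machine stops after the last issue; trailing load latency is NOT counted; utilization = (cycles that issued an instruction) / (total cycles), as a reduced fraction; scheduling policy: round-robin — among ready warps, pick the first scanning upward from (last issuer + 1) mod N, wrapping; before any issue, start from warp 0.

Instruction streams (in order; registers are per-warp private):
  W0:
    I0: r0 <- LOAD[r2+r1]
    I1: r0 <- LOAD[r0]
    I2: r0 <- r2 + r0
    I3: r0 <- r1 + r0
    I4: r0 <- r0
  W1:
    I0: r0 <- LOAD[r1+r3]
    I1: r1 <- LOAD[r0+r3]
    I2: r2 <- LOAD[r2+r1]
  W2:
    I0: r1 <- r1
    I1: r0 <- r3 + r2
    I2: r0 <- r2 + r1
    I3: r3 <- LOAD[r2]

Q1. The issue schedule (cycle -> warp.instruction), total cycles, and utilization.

cycle 0: W0.I0
cycle 1: W1.I0
cycle 2: W2.I0
cycle 3: W2.I1
cycle 4: W2.I2
cycle 5: W2.I3
cycle 6: idle
cycle 7: W0.I1
cycle 8: W1.I1
cycle 9: idle
cycle 10: idle
cycle 11: idle
cycle 12: idle
cycle 13: idle
cycle 14: W0.I2
cycle 15: W1.I2
cycle 16: W0.I3
cycle 17: W0.I4

Answer: 18 cycles, utilization 2/3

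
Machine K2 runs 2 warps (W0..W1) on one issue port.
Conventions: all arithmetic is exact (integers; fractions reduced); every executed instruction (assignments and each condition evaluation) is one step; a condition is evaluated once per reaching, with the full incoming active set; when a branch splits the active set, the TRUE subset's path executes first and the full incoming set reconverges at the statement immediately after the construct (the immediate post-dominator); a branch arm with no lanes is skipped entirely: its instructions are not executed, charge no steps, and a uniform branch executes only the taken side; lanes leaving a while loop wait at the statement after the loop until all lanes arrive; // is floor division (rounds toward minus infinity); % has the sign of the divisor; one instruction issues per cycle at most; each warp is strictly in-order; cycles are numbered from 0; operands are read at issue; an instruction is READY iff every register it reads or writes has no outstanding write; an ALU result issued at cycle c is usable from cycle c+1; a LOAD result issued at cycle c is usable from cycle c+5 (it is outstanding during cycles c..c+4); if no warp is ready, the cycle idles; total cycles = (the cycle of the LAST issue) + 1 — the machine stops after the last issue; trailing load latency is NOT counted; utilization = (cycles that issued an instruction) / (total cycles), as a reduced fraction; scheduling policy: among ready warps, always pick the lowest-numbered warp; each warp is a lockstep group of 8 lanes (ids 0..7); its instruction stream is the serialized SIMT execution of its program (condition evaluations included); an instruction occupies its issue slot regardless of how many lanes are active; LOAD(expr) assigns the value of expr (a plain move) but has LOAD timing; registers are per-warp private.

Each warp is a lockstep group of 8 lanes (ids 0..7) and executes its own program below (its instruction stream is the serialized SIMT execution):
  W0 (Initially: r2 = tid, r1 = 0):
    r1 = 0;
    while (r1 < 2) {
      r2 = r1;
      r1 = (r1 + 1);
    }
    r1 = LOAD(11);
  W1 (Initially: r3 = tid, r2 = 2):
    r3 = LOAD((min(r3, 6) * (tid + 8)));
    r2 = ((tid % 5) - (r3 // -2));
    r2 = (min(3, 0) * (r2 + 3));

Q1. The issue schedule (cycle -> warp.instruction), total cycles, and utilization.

cycle 0: W0.I0
cycle 1: W0.I1
cycle 2: W0.I2
cycle 3: W0.I3
cycle 4: W0.I4
cycle 5: W0.I5
cycle 6: W0.I6
cycle 7: W0.I7
cycle 8: W0.I8
cycle 9: W1.I0
cycle 10: idle
cycle 11: idle
cycle 12: idle
cycle 13: idle
cycle 14: W1.I1
cycle 15: W1.I2

Answer: 16 cycles, utilization 3/4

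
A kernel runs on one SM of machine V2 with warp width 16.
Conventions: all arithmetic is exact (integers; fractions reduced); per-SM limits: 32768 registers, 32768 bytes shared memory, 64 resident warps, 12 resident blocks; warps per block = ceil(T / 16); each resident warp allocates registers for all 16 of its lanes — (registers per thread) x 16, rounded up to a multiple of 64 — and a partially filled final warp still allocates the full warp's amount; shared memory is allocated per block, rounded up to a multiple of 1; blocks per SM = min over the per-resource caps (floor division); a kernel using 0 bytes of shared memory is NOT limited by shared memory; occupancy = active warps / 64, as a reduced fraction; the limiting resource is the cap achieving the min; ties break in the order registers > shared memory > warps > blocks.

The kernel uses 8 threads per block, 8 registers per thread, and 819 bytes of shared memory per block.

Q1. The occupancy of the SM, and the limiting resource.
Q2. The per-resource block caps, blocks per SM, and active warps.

Answer: occupancy 3/16, limited by blocks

registers: 256 blocks
shared memory: 40 blocks
warps: 64 blocks
blocks: 12 blocks

Answer: 12 blocks, 12 active warps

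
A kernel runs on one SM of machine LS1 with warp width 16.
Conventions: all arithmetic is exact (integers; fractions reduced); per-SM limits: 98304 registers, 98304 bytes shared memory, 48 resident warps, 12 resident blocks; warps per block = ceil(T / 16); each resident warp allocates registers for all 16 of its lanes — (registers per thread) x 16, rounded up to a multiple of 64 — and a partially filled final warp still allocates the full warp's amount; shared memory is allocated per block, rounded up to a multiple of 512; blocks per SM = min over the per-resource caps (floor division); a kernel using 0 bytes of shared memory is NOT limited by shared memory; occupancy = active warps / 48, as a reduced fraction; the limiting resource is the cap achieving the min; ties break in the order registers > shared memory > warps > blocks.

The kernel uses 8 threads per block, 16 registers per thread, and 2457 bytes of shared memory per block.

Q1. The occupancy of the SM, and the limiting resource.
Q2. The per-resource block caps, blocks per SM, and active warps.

Answer: occupancy 1/4, limited by blocks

registers: 384 blocks
shared memory: 38 blocks
warps: 48 blocks
blocks: 12 blocks

Answer: 12 blocks, 12 active warps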